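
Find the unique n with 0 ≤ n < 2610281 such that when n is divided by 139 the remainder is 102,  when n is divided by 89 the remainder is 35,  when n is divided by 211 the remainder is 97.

From n ≡ 102 (mod 139) write n = 102 + 139t. Substituting into n ≡ 35 (mod 89) gives 139t ≡ 22 (mod 89), and since 50⁻¹ ≡ 73 (mod 89), t ≡ 4. Hence n ≡ 102 + 139·4 = 658 (mod 12371).
From n ≡ 658 (mod 12371) write n = 658 + 12371t. Substituting into n ≡ 97 (mod 211) gives 12371t ≡ 72 (mod 211), and since 133⁻¹ ≡ 165 (mod 211), t ≡ 64. Hence n ≡ 658 + 12371·64 = 792402 (mod 2610281).

792402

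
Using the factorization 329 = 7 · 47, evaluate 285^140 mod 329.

291

Mod 7: 285 ≡ 5; by Fermat, exponent reduces to 140 mod 6 = 2; 5^2 ≡ 4 (mod 7).
Mod 47: 285 ≡ 3; by Fermat, exponent reduces to 140 mod 46 = 2; 3^2 ≡ 9 (mod 47).
Combine by CRT: x ≡ 4 (mod 7), x ≡ 9 (mod 47) ⇒ x ≡ 291 (mod 329).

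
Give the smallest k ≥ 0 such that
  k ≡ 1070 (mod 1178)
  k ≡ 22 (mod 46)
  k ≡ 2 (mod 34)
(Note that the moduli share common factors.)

Combine the congruences pairwise.
gcd(1178, 46) = 2 and 2 | (22 − 1070), so the pair is consistent; merging gives k ≡ 3426 (mod 27094), where 27094 = lcm(1178, 46).
gcd(27094, 34) = 2 and 2 | (2 − 3426), so the pair is consistent; merging gives k ≡ 165990 (mod 460598), where 460598 = lcm(27094, 34).
The solution is unique modulo lcm(1178, 46, 34) = 460598.

165990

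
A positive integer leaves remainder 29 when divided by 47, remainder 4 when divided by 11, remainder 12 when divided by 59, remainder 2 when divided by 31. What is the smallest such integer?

447704

Combine the congruences pairwise.
From x ≡ 29 (mod 47) write x = 29 + 47t. Substituting into x ≡ 4 (mod 11) gives 47t ≡ 8 (mod 11), and since 3⁻¹ ≡ 4 (mod 11), t ≡ 10. Hence x ≡ 29 + 47·10 = 499 (mod 517).
From x ≡ 499 (mod 517) write x = 499 + 517t. Substituting into x ≡ 12 (mod 59) gives 517t ≡ 44 (mod 59), and since 45⁻¹ ≡ 21 (mod 59), t ≡ 39. Hence x ≡ 499 + 517·39 = 20662 (mod 30503).
From x ≡ 20662 (mod 30503) write x = 20662 + 30503t. Substituting into x ≡ 2 (mod 31) gives 30503t ≡ 17 (mod 31), and since 30⁻¹ ≡ 30 (mod 31), t ≡ 14. Hence x ≡ 20662 + 30503·14 = 447704 (mod 945593).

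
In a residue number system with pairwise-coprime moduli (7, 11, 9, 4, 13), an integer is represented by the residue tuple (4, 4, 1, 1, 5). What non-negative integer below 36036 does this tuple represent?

The moduli are pairwise coprime; N = 7·11·9·4·13 = 36036.
N/7 = 5148; 5148 ≡ 3 (mod 7); 3·5 ≡ 1, so inverse 5.
N/11 = 3276; 3276 ≡ 9 (mod 11); 9·5 ≡ 1, so inverse 5.
N/9 = 4004; 4004 ≡ 8 (mod 9); 8·8 ≡ 1, so inverse 8.
N/4 = 9009; 9009 ≡ 1 (mod 4), inverse 1.
N/13 = 2772; 2772 ≡ 3 (mod 13); 3·9 ≡ 1, so inverse 9.
x ≡ 4·5148·5 + 4·3276·5 + 1·4004·8 + 1·9009·1 + 5·2772·9 = 334261.
334261 mod 36036 = 9937.

9937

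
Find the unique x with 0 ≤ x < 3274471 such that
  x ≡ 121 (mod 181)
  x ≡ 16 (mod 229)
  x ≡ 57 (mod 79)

521220

The moduli are pairwise coprime; N = 181·229·79 = 3274471.
N/181 = 18091; 18091 ≡ 172 (mod 181); 172·20 ≡ 1, so inverse 20.
N/229 = 14299; 14299 ≡ 101 (mod 229); 101·195 ≡ 1, so inverse 195.
N/79 = 41449; 41449 ≡ 53 (mod 79); 53·3 ≡ 1, so inverse 3.
x ≡ 121·18091·20 + 16·14299·195 + 57·41449·3 = 95480879.
95480879 mod 3274471 = 521220.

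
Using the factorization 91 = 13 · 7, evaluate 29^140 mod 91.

Mod 13: 29 ≡ 3; by Fermat, exponent reduces to 140 mod 12 = 8; 3^8 ≡ 9 (mod 13).
Mod 7: 29 ≡ 1; by Fermat, exponent reduces to 140 mod 6 = 2; 1^2 ≡ 1 (mod 7).
Combine by CRT: x ≡ 9 (mod 13), x ≡ 1 (mod 7) ⇒ x ≡ 22 (mod 91).

22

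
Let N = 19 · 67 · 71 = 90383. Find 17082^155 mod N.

Mod 19: 17082 ≡ 1; by Fermat, exponent reduces to 155 mod 18 = 11; 1^11 ≡ 1 (mod 19).
Mod 67: 17082 ≡ 64; by Fermat, exponent reduces to 155 mod 66 = 23; 64^23 ≡ 64 (mod 67).
Mod 71: 17082 ≡ 42; by Fermat, exponent reduces to 155 mod 70 = 15; 42^15 ≡ 51 (mod 71).
Combine by CRT: x ≡ 1 (mod 19), x ≡ 64 (mod 67), x ≡ 51 (mod 71) ⇒ x ≡ 87097 (mod 90383).

87097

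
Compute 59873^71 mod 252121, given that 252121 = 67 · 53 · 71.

Mod 67: 59873 ≡ 42; by Fermat, exponent reduces to 71 mod 66 = 5; 42^5 ≡ 27 (mod 67).
Mod 53: 59873 ≡ 36; by Fermat, exponent reduces to 71 mod 52 = 19; 36^19 ≡ 44 (mod 53).
Mod 71: 59873 ≡ 20; by Fermat, exponent reduces to 71 mod 70 = 1; 20^1 ≡ 20 (mod 71).
Combine by CRT: x ≡ 27 (mod 67), x ≡ 44 (mod 53), x ≡ 20 (mod 71) ⇒ x ≡ 46525 (mod 252121).

46525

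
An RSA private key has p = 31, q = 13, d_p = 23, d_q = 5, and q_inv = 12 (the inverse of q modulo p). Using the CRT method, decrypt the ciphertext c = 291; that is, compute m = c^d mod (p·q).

239

m₁ = c^(d_p) mod p: c ≡ 12 (mod 31), and 12^23 mod 31 = 22.
m₂ = c^(d_q) mod q: c ≡ 5 (mod 13), and 5^5 mod 13 = 5.
h = q_inv·(m₁ − m₂) mod p = 12·(22 − 5) mod 31 = 18.
m = m₂ + h·q = 5 + 18·13 = 239.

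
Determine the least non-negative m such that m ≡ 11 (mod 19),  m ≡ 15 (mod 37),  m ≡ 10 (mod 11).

7193

The moduli are pairwise coprime; N = 19·37·11 = 7733.
N/19 = 407; 407 ≡ 8 (mod 19); 8·12 ≡ 1, so inverse 12.
N/37 = 209; 209 ≡ 24 (mod 37); 24·17 ≡ 1, so inverse 17.
N/11 = 703; 703 ≡ 10 (mod 11); 10·10 ≡ 1, so inverse 10.
m ≡ 11·407·12 + 15·209·17 + 10·703·10 = 177319.
177319 mod 7733 = 7193.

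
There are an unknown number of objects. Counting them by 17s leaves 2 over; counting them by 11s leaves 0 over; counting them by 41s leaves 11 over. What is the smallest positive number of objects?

7227

The moduli are pairwise coprime; M = 17·11·41 = 7667.
M/17 = 451; 451 ≡ 9 (mod 17); 9·2 ≡ 1, so inverse 2.
M/11 = 697; 697 ≡ 4 (mod 11); 4·3 ≡ 1, so inverse 3.
M/41 = 187; 187 ≡ 23 (mod 41); 23·25 ≡ 1, so inverse 25.
N ≡ 2·451·2 + 0·697·3 + 11·187·25 = 53229.
53229 mod 7667 = 7227.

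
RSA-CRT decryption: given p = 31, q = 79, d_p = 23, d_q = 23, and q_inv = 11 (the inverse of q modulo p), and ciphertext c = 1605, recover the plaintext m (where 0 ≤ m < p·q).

1416

m₁ = c^(d_p) mod p: c ≡ 24 (mod 31), and 24^23 mod 31 = 21.
m₂ = c^(d_q) mod q: c ≡ 25 (mod 79), and 25^23 mod 79 = 73.
h = q_inv·(m₁ − m₂) mod p = 11·(21 − 73) mod 31 = 17.
m = m₂ + h·q = 73 + 17·79 = 1416.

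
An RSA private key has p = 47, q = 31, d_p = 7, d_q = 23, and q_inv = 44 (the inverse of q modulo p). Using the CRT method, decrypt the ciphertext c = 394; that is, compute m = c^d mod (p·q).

1181

m₁ = c^(d_p) mod p: c ≡ 18 (mod 47), and 18^7 mod 47 = 6.
m₂ = c^(d_q) mod q: c ≡ 22 (mod 31), and 22^23 mod 31 = 3.
h = q_inv·(m₁ − m₂) mod p = 44·(6 − 3) mod 47 = 38.
m = m₂ + h·q = 3 + 38·31 = 1181.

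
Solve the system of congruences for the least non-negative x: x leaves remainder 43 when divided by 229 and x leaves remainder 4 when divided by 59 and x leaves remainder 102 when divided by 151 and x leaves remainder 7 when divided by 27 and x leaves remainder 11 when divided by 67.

2180259808

The moduli are pairwise coprime; N = 229·59·151·27·67 = 3690651249.
N/229 = 16116381; 16116381 ≡ 48 (mod 229); 48·167 ≡ 1, so inverse 167.
N/59 = 62553411; 62553411 ≡ 18 (mod 59); 18·23 ≡ 1, so inverse 23.
N/151 = 24441399; 24441399 ≡ 86 (mod 151); 86·72 ≡ 1, so inverse 72.
N/27 = 136690787; 136690787 ≡ 20 (mod 27); 20·23 ≡ 1, so inverse 23.
N/67 = 55084347; 55084347 ≡ 29 (mod 67); 29·37 ≡ 1, so inverse 37.
x ≡ 43·16116381·167 + 4·62553411·23 + 102·24441399·72 + 7·136690787·23 + 11·55084347·37 = 345410825965.
345410825965 mod 3690651249 = 2180259808.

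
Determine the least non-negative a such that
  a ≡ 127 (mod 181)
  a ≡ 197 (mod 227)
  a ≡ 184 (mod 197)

937707

From a ≡ 127 (mod 181) write a = 127 + 181t. Substituting into a ≡ 197 (mod 227) gives 181t ≡ 70 (mod 227), and since 181⁻¹ ≡ 74 (mod 227), t ≡ 186. Hence a ≡ 127 + 181·186 = 33793 (mod 41087).
From a ≡ 33793 (mod 41087) write a = 33793 + 41087t. Substituting into a ≡ 184 (mod 197) gives 41087t ≡ 78 (mod 197), and since 111⁻¹ ≡ 71 (mod 197), t ≡ 22. Hence a ≡ 33793 + 41087·22 = 937707 (mod 8094139).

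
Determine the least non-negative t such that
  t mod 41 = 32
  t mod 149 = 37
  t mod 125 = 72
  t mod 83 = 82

Combine the congruences pairwise.
From t ≡ 32 (mod 41) write t = 32 + 41s. Substituting into t ≡ 37 (mod 149) gives 41s ≡ 5 (mod 149), and since 41⁻¹ ≡ 40 (mod 149), s ≡ 51. Hence t ≡ 32 + 41·51 = 2123 (mod 6109).
From t ≡ 2123 (mod 6109) write t = 2123 + 6109s. Substituting into t ≡ 72 (mod 125) gives 6109s ≡ 74 (mod 125), and since 109⁻¹ ≡ 39 (mod 125), s ≡ 11. Hence t ≡ 2123 + 6109·11 = 69322 (mod 763625).
From t ≡ 69322 (mod 763625) write t = 69322 + 763625s. Substituting into t ≡ 82 (mod 83) gives 763625s ≡ 65 (mod 83), and since 25⁻¹ ≡ 10 (mod 83), s ≡ 69. Hence t ≡ 69322 + 763625·69 = 52759447 (mod 63380875).

52759447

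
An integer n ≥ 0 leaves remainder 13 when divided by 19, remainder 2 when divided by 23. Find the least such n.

From n ≡ 13 (mod 19) write n = 13 + 19t. Substituting into n ≡ 2 (mod 23) gives 19t ≡ 12 (mod 23), and since 19⁻¹ ≡ 17 (mod 23), t ≡ 20. Hence n ≡ 13 + 19·20 = 393 (mod 437).

393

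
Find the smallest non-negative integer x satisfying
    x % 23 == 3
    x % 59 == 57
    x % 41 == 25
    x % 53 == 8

2209843

The moduli are pairwise coprime; N = 23·59·41·53 = 2948761.
N/23 = 128207; 128207 ≡ 5 (mod 23); 5·14 ≡ 1, so inverse 14.
N/59 = 49979; 49979 ≡ 6 (mod 59); 6·10 ≡ 1, so inverse 10.
N/41 = 71921; 71921 ≡ 7 (mod 41); 7·6 ≡ 1, so inverse 6.
N/53 = 55637; 55637 ≡ 40 (mod 53); 40·4 ≡ 1, so inverse 4.
x ≡ 3·128207·14 + 57·49979·10 + 25·71921·6 + 8·55637·4 = 46441258.
46441258 mod 2948761 = 2209843.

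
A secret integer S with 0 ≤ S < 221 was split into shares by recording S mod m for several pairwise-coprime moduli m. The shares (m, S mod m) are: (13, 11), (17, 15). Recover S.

219

Combine the congruences pairwise.
From S ≡ 11 (mod 13) write S = 11 + 13t. Substituting into S ≡ 15 (mod 17) gives 13t ≡ 4 (mod 17), and since 13⁻¹ ≡ 4 (mod 17), t ≡ 16. Hence S ≡ 11 + 13·16 = 219 (mod 221).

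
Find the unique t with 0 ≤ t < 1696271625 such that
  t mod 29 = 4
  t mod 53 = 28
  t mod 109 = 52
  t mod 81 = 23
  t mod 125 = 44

The moduli are pairwise coprime; N = 29·53·109·81·125 = 1696271625.
N/29 = 58492125; 58492125 ≡ 24 (mod 29); 24·23 ≡ 1, so inverse 23.
N/53 = 32005125; 32005125 ≡ 15 (mod 53); 15·46 ≡ 1, so inverse 46.
N/109 = 15562125; 15562125 ≡ 86 (mod 109); 86·90 ≡ 1, so inverse 90.
N/81 = 20941625; 20941625 ≡ 47 (mod 81); 47·50 ≡ 1, so inverse 50.
N/125 = 13570173; 13570173 ≡ 48 (mod 125); 48·112 ≡ 1, so inverse 112.
t ≡ 4·58492125·23 + 28·32005125·46 + 52·15562125·90 + 23·20941625·50 + 44·13570173·112 = 210391302794.
210391302794 mod 1696271625 = 53621294.

53621294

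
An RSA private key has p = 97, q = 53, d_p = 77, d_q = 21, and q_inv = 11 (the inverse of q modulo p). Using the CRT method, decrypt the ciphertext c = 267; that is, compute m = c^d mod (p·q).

m₁ = c^(d_p) mod p: c ≡ 73 (mod 97), and 73^77 mod 97 = 9.
m₂ = c^(d_q) mod q: c ≡ 2 (mod 53), and 2^21 mod 53 = 48.
h = q_inv·(m₁ − m₂) mod p = 11·(9 − 48) mod 97 = 56.
m = m₂ + h·q = 48 + 56·53 = 3016.

3016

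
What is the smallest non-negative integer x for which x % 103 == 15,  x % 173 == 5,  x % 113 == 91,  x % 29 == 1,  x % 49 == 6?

From x ≡ 15 (mod 103) write x = 15 + 103t. Substituting into x ≡ 5 (mod 173) gives 103t ≡ 163 (mod 173), and since 103⁻¹ ≡ 42 (mod 173), t ≡ 99. Hence x ≡ 15 + 103·99 = 10212 (mod 17819).
From x ≡ 10212 (mod 17819) write x = 10212 + 17819t. Substituting into x ≡ 91 (mod 113) gives 17819t ≡ 49 (mod 113), and since 78⁻¹ ≡ 71 (mod 113), t ≡ 89. Hence x ≡ 10212 + 17819·89 = 1596103 (mod 2013547).
From x ≡ 1596103 (mod 2013547) write x = 1596103 + 2013547t. Substituting into x ≡ 1 (mod 29) gives 2013547t ≡ 0 (mod 29), and since 19⁻¹ ≡ 26 (mod 29), t ≡ 0. Hence x ≡ 1596103 + 2013547·0 = 1596103 (mod 58392863).
From x ≡ 1596103 (mod 58392863) write x = 1596103 + 58392863t. Substituting into x ≡ 6 (mod 49) gives 58392863t ≡ 29 (mod 49), and since 4⁻¹ ≡ 37 (mod 49), t ≡ 44. Hence x ≡ 1596103 + 58392863·44 = 2570882075 (mod 2861250287).

2570882075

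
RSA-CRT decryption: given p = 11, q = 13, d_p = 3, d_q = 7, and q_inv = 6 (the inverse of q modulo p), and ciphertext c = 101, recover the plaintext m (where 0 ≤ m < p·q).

140

m₁ = c^(d_p) mod p: c ≡ 2 (mod 11), and 2^3 mod 11 = 8.
m₂ = c^(d_q) mod q: c ≡ 10 (mod 13), and 10^7 mod 13 = 10.
h = q_inv·(m₁ − m₂) mod p = 6·(8 − 10) mod 11 = 10.
m = m₂ + h·q = 10 + 10·13 = 140.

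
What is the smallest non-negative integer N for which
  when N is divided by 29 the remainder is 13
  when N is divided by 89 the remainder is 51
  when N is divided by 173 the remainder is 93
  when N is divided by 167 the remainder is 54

48954768

Combine the congruences pairwise.
From N ≡ 13 (mod 29) write N = 13 + 29t. Substituting into N ≡ 51 (mod 89) gives 29t ≡ 38 (mod 89), and since 29⁻¹ ≡ 43 (mod 89), t ≡ 32. Hence N ≡ 13 + 29·32 = 941 (mod 2581).
From N ≡ 941 (mod 2581) write N = 941 + 2581t. Substituting into N ≡ 93 (mod 173) gives 2581t ≡ 17 (mod 173), and since 159⁻¹ ≡ 37 (mod 173), t ≡ 110. Hence N ≡ 941 + 2581·110 = 284851 (mod 446513).
From N ≡ 284851 (mod 446513) write N = 284851 + 446513t. Substituting into N ≡ 54 (mod 167) gives 446513t ≡ 105 (mod 167), and since 122⁻¹ ≡ 141 (mod 167), t ≡ 109. Hence N ≡ 284851 + 446513·109 = 48954768 (mod 74567671).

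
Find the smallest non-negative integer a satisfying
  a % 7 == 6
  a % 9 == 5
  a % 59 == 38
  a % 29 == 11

34376

The moduli are pairwise coprime; N = 7·9·59·29 = 107793.
N/7 = 15399; 15399 ≡ 6 (mod 7); 6·6 ≡ 1, so inverse 6.
N/9 = 11977; 11977 ≡ 7 (mod 9); 7·4 ≡ 1, so inverse 4.
N/59 = 1827; 1827 ≡ 57 (mod 59); 57·29 ≡ 1, so inverse 29.
N/29 = 3717; 3717 ≡ 5 (mod 29); 5·6 ≡ 1, so inverse 6.
a ≡ 6·15399·6 + 5·11977·4 + 38·1827·29 + 11·3717·6 = 3052580.
3052580 mod 107793 = 34376.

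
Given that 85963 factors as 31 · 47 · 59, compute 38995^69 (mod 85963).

59832

Mod 31: 38995 ≡ 28; by Fermat, exponent reduces to 69 mod 30 = 9; 28^9 ≡ 2 (mod 31).
Mod 47: 38995 ≡ 32; by Fermat, exponent reduces to 69 mod 46 = 23; 32^23 ≡ 1 (mod 47).
Mod 59: 38995 ≡ 55; by Fermat, exponent reduces to 69 mod 58 = 11; 55^11 ≡ 6 (mod 59).
Combine by CRT: x ≡ 2 (mod 31), x ≡ 1 (mod 47), x ≡ 6 (mod 59) ⇒ x ≡ 59832 (mod 85963).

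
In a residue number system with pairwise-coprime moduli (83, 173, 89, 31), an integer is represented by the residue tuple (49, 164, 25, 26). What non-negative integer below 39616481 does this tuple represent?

The moduli are pairwise coprime; N = 83·173·89·31 = 39616481.
N/83 = 477307; 477307 ≡ 57 (mod 83); 57·67 ≡ 1, so inverse 67.
N/173 = 228997; 228997 ≡ 118 (mod 173); 118·22 ≡ 1, so inverse 22.
N/89 = 445129; 445129 ≡ 40 (mod 89); 40·69 ≡ 1, so inverse 69.
N/31 = 1277951; 1277951 ≡ 7 (mod 31); 7·9 ≡ 1, so inverse 9.
x ≡ 49·477307·67 + 164·228997·22 + 25·445129·69 + 26·1277951·9 = 3460108116.
3460108116 mod 39616481 = 13474269.

13474269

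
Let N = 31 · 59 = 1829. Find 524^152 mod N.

257

Mod 31: 524 ≡ 28; by Fermat, exponent reduces to 152 mod 30 = 2; 28^2 ≡ 9 (mod 31).
Mod 59: 524 ≡ 52; by Fermat, exponent reduces to 152 mod 58 = 36; 52^36 ≡ 21 (mod 59).
Combine by CRT: x ≡ 9 (mod 31), x ≡ 21 (mod 59) ⇒ x ≡ 257 (mod 1829).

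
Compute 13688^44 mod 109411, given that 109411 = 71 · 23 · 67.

15112

Mod 71: 13688 ≡ 56; 56^44 ≡ 60 (mod 71).
Mod 23: 13688 ≡ 3; since 22 | 44, by Fermat 3^44 ≡ 1 (mod 23).
Mod 67: 13688 ≡ 20; 20^44 ≡ 37 (mod 67).
Combine by CRT: x ≡ 60 (mod 71), x ≡ 1 (mod 23), x ≡ 37 (mod 67) ⇒ x ≡ 15112 (mod 109411).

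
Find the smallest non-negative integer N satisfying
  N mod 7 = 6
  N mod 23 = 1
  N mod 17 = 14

2071

The moduli are pairwise coprime; M = 7·23·17 = 2737.
M/7 = 391; 391 ≡ 6 (mod 7); 6·6 ≡ 1, so inverse 6.
M/23 = 119; 119 ≡ 4 (mod 23); 4·6 ≡ 1, so inverse 6.
M/17 = 161; 161 ≡ 8 (mod 17); 8·15 ≡ 1, so inverse 15.
N ≡ 6·391·6 + 1·119·6 + 14·161·15 = 48600.
48600 mod 2737 = 2071.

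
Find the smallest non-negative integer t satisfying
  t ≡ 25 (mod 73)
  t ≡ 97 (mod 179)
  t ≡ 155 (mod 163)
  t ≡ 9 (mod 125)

134452009

Combine the congruences pairwise.
From t ≡ 25 (mod 73) write t = 25 + 73s. Substituting into t ≡ 97 (mod 179) gives 73s ≡ 72 (mod 179), and since 73⁻¹ ≡ 103 (mod 179), s ≡ 77. Hence t ≡ 25 + 73·77 = 5646 (mod 13067).
From t ≡ 5646 (mod 13067) write t = 5646 + 13067s. Substituting into t ≡ 155 (mod 163) gives 13067s ≡ 51 (mod 163), and since 27⁻¹ ≡ 157 (mod 163), s ≡ 20. Hence t ≡ 5646 + 13067·20 = 266986 (mod 2129921).
From t ≡ 266986 (mod 2129921) write t = 266986 + 2129921s. Substituting into t ≡ 9 (mod 125) gives 2129921s ≡ 23 (mod 125), and since 46⁻¹ ≡ 106 (mod 125), s ≡ 63. Hence t ≡ 266986 + 2129921·63 = 134452009 (mod 266240125).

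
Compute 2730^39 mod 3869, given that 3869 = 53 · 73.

2256

Mod 53: 2730 ≡ 27; 27^39 ≡ 30 (mod 53).
Mod 73: 2730 ≡ 29; 29^39 ≡ 66 (mod 73).
Combine by CRT: x ≡ 30 (mod 53), x ≡ 66 (mod 73) ⇒ x ≡ 2256 (mod 3869).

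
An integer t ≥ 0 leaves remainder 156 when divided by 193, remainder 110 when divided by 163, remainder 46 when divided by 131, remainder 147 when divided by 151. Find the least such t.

The moduli are pairwise coprime; N = 193·163·131·151 = 622290479.
N/193 = 3224303; 3224303 ≡ 45 (mod 193); 45·163 ≡ 1, so inverse 163.
N/163 = 3817733; 3817733 ≡ 110 (mod 163); 110·123 ≡ 1, so inverse 123.
N/131 = 4750309; 4750309 ≡ 118 (mod 131); 118·10 ≡ 1, so inverse 10.
N/151 = 4121129; 4121129 ≡ 37 (mod 151); 37·49 ≡ 1, so inverse 49.
t ≡ 156·3224303·163 + 110·3817733·123 + 46·4750309·10 + 147·4121129·49 = 165511138501.
165511138501 mod 622290479 = 604161566.

604161566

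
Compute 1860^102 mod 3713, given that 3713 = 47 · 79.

Mod 47: 1860 ≡ 27; by Fermat, exponent reduces to 102 mod 46 = 10; 27^10 ≡ 25 (mod 47).
Mod 79: 1860 ≡ 43; by Fermat, exponent reduces to 102 mod 78 = 24; 43^24 ≡ 18 (mod 79).
Combine by CRT: x ≡ 25 (mod 47), x ≡ 18 (mod 79) ⇒ x ≡ 2704 (mod 3713).

2704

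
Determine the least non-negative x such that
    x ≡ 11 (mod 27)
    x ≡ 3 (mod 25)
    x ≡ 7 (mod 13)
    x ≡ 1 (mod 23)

105203

The moduli are pairwise coprime; N = 27·25·13·23 = 201825.
N/27 = 7475; 7475 ≡ 23 (mod 27); 23·20 ≡ 1, so inverse 20.
N/25 = 8073; 8073 ≡ 23 (mod 25); 23·12 ≡ 1, so inverse 12.
N/13 = 15525; 15525 ≡ 3 (mod 13); 3·9 ≡ 1, so inverse 9.
N/23 = 8775; 8775 ≡ 12 (mod 23); 12·2 ≡ 1, so inverse 2.
x ≡ 11·7475·20 + 3·8073·12 + 7·15525·9 + 1·8775·2 = 2930753.
2930753 mod 201825 = 105203.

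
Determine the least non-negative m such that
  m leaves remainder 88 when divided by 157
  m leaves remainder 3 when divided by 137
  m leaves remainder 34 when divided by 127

865158

From m ≡ 88 (mod 157) write m = 88 + 157t. Substituting into m ≡ 3 (mod 137) gives 157t ≡ 52 (mod 137), and since 20⁻¹ ≡ 48 (mod 137), t ≡ 30. Hence m ≡ 88 + 157·30 = 4798 (mod 21509).
From m ≡ 4798 (mod 21509) write m = 4798 + 21509t. Substituting into m ≡ 34 (mod 127) gives 21509t ≡ 62 (mod 127), and since 46⁻¹ ≡ 58 (mod 127), t ≡ 40. Hence m ≡ 4798 + 21509·40 = 865158 (mod 2731643).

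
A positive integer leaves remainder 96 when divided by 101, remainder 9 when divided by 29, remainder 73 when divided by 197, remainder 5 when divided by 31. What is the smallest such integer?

1622762

The moduli are pairwise coprime; N = 101·29·197·31 = 17887403.
N/101 = 177103; 177103 ≡ 50 (mod 101); 50·99 ≡ 1, so inverse 99.
N/29 = 616807; 616807 ≡ 6 (mod 29); 6·5 ≡ 1, so inverse 5.
N/197 = 90799; 90799 ≡ 179 (mod 197); 179·186 ≡ 1, so inverse 186.
N/31 = 577013; 577013 ≡ 10 (mod 31); 10·28 ≡ 1, so inverse 28.
m ≡ 96·177103·99 + 9·616807·5 + 73·90799·186 + 5·577013·28 = 3024593869.
3024593869 mod 17887403 = 1622762.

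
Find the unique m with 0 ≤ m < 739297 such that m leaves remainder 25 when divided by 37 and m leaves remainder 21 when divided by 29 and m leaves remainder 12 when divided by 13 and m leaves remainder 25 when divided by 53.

The moduli are pairwise coprime; N = 37·29·13·53 = 739297.
N/37 = 19981; 19981 ≡ 1 (mod 37), inverse 1.
N/29 = 25493; 25493 ≡ 2 (mod 29); 2·15 ≡ 1, so inverse 15.
N/13 = 56869; 56869 ≡ 7 (mod 13); 7·2 ≡ 1, so inverse 2.
N/53 = 13949; 13949 ≡ 10 (mod 53); 10·16 ≡ 1, so inverse 16.
m ≡ 25·19981·1 + 21·25493·15 + 12·56869·2 + 25·13949·16 = 15474276.
15474276 mod 739297 = 688336.

688336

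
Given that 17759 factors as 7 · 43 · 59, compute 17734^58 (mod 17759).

1299

Mod 7: 17734 ≡ 3; by Fermat, exponent reduces to 58 mod 6 = 4; 3^4 ≡ 4 (mod 7).
Mod 43: 17734 ≡ 18; by Fermat, exponent reduces to 58 mod 42 = 16; 18^16 ≡ 9 (mod 43).
Mod 59: 17734 ≡ 34; since 58 | 58, by Fermat 34^58 ≡ 1 (mod 59).
Combine by CRT: x ≡ 4 (mod 7), x ≡ 9 (mod 43), x ≡ 1 (mod 59) ⇒ x ≡ 1299 (mod 17759).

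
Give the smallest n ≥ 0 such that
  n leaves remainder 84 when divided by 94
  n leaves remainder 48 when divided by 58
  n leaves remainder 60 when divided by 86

100852

gcd(94, 58) = 2 and 2 | (48 − 84), so the pair is consistent; merging gives n ≡ 2716 (mod 2726), where 2726 = lcm(94, 58).
gcd(2726, 86) = 2 and 2 | (60 − 2716), so the pair is consistent; merging gives n ≡ 100852 (mod 117218), where 117218 = lcm(2726, 86).
The solution is unique modulo lcm(94, 58, 86) = 117218.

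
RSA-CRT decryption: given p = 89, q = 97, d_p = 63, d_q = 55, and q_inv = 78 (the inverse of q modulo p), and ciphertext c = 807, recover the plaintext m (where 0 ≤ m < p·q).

7180

m₁ = c^(d_p) mod p: c ≡ 6 (mod 89), and 6^63 mod 89 = 60.
m₂ = c^(d_q) mod q: c ≡ 31 (mod 97), and 31^55 mod 97 = 2.
h = q_inv·(m₁ − m₂) mod p = 78·(60 − 2) mod 89 = 74.
m = m₂ + h·q = 2 + 74·97 = 7180.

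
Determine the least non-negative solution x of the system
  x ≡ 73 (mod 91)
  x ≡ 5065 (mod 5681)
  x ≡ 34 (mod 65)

113004

Combine the congruences pairwise.
gcd(91, 5681) = 13 and 13 | (5065 − 73), so the pair is consistent; merging gives x ≡ 33470 (mod 39767), where 39767 = lcm(91, 5681).
gcd(39767, 65) = 13 and 13 | (34 − 33470), so the pair is consistent; merging gives x ≡ 113004 (mod 198835), where 198835 = lcm(39767, 65).
The solution is unique modulo lcm(91, 5681, 65) = 198835.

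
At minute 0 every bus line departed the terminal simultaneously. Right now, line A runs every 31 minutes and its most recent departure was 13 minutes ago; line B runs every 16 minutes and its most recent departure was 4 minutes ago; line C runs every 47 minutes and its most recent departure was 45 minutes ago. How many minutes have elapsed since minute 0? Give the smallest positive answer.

7236

Combine the congruences pairwise.
From t ≡ 13 (mod 31) write t = 13 + 31s. Substituting into t ≡ 4 (mod 16) gives 31s ≡ 7 (mod 16), and since 15⁻¹ ≡ 15 (mod 16), s ≡ 9. Hence t ≡ 13 + 31·9 = 292 (mod 496).
From t ≡ 292 (mod 496) write t = 292 + 496s. Substituting into t ≡ 45 (mod 47) gives 496s ≡ 35 (mod 47), and since 26⁻¹ ≡ 38 (mod 47), s ≡ 14. Hence t ≡ 292 + 496·14 = 7236 (mod 23312).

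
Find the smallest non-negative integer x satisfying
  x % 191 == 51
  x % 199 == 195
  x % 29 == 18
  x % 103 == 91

50434556

From x ≡ 51 (mod 191) write x = 51 + 191t. Substituting into x ≡ 195 (mod 199) gives 191t ≡ 144 (mod 199), and since 191⁻¹ ≡ 174 (mod 199), t ≡ 181. Hence x ≡ 51 + 191·181 = 34622 (mod 38009).
From x ≡ 34622 (mod 38009) write x = 34622 + 38009t. Substituting into x ≡ 18 (mod 29) gives 38009t ≡ 22 (mod 29), and since 19⁻¹ ≡ 26 (mod 29), t ≡ 21. Hence x ≡ 34622 + 38009·21 = 832811 (mod 1102261).
From x ≡ 832811 (mod 1102261) write x = 832811 + 1102261t. Substituting into x ≡ 91 (mod 103) gives 1102261t ≡ 35 (mod 103), and since 58⁻¹ ≡ 16 (mod 103), t ≡ 45. Hence x ≡ 832811 + 1102261·45 = 50434556 (mod 113532883).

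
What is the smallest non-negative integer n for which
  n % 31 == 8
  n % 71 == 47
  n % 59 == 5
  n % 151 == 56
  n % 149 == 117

From n ≡ 8 (mod 31) write n = 8 + 31t. Substituting into n ≡ 47 (mod 71) gives 31t ≡ 39 (mod 71), and since 31⁻¹ ≡ 55 (mod 71), t ≡ 15. Hence n ≡ 8 + 31·15 = 473 (mod 2201).
From n ≡ 473 (mod 2201) write n = 473 + 2201t. Substituting into n ≡ 5 (mod 59) gives 2201t ≡ 4 (mod 59), and since 18⁻¹ ≡ 23 (mod 59), t ≡ 33. Hence n ≡ 473 + 2201·33 = 73106 (mod 129859).
From n ≡ 73106 (mod 129859) write n = 73106 + 129859t. Substituting into n ≡ 56 (mod 151) gives 129859t ≡ 34 (mod 151), and since 150⁻¹ ≡ 150 (mod 151), t ≡ 117. Hence n ≡ 73106 + 129859·117 = 15266609 (mod 19608709).
From n ≡ 15266609 (mod 19608709) write n = 15266609 + 19608709t. Substituting into n ≡ 117 (mod 149) gives 19608709t ≡ 48 (mod 149), and since 11⁻¹ ≡ 122 (mod 149), t ≡ 45. Hence n ≡ 15266609 + 19608709·45 = 897658514 (mod 2921697641).

897658514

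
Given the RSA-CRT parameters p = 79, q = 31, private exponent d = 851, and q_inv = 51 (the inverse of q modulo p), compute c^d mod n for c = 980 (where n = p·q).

2149

d_p = d mod (p−1) = 851 mod 78 = 71; d_q = d mod (q−1) = 11.
m₁ = c^(d_p) mod p: c ≡ 32 (mod 79), and 32^71 mod 79 = 16.
m₂ = c^(d_q) mod q: c ≡ 19 (mod 31), and 19^11 mod 31 = 10.
h = q_inv·(m₁ − m₂) mod p = 51·(16 − 10) mod 79 = 69.
m = m₂ + h·q = 10 + 69·31 = 2149.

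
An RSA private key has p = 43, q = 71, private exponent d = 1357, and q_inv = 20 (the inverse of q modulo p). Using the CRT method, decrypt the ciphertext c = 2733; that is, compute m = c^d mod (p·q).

2087

d_p = d mod (p−1) = 1357 mod 42 = 13; d_q = d mod (q−1) = 27.
m₁ = c^(d_p) mod p: c ≡ 24 (mod 43), and 24^13 mod 43 = 23.
m₂ = c^(d_q) mod q: c ≡ 35 (mod 71), and 35^27 mod 71 = 28.
h = q_inv·(m₁ − m₂) mod p = 20·(23 − 28) mod 43 = 29.
m = m₂ + h·q = 28 + 29·71 = 2087.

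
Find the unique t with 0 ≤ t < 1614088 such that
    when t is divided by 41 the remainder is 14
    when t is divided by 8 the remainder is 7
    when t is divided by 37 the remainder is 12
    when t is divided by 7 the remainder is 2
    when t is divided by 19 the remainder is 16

17439

From t ≡ 14 (mod 41) write t = 14 + 41s. Substituting into t ≡ 7 (mod 8) gives 41s ≡ 1 (mod 8), and since 1⁻¹ ≡ 1 (mod 8), s ≡ 1. Hence t ≡ 14 + 41·1 = 55 (mod 328).
From t ≡ 55 (mod 328) write t = 55 + 328s. Substituting into t ≡ 12 (mod 37) gives 328s ≡ 31 (mod 37), and since 32⁻¹ ≡ 22 (mod 37), s ≡ 16. Hence t ≡ 55 + 328·16 = 5303 (mod 12136).
From t ≡ 5303 (mod 12136) write t = 5303 + 12136s. Substituting into t ≡ 2 (mod 7) gives 12136s ≡ 5 (mod 7), and since 5⁻¹ ≡ 3 (mod 7), s ≡ 1. Hence t ≡ 5303 + 12136·1 = 17439 (mod 84952).
From t ≡ 17439 (mod 84952) write t = 17439 + 84952s. Substituting into t ≡ 16 (mod 19) gives 84952s ≡ 0 (mod 19), and since 3⁻¹ ≡ 13 (mod 19), s ≡ 0. Hence t ≡ 17439 + 84952·0 = 17439 (mod 1614088).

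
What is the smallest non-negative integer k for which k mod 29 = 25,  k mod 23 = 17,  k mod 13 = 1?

2432

From k ≡ 25 (mod 29) write k = 25 + 29t. Substituting into k ≡ 17 (mod 23) gives 29t ≡ 15 (mod 23), and since 6⁻¹ ≡ 4 (mod 23), t ≡ 14. Hence k ≡ 25 + 29·14 = 431 (mod 667).
From k ≡ 431 (mod 667) write k = 431 + 667t. Substituting into k ≡ 1 (mod 13) gives 667t ≡ 12 (mod 13), and since 4⁻¹ ≡ 10 (mod 13), t ≡ 3. Hence k ≡ 431 + 667·3 = 2432 (mod 8671).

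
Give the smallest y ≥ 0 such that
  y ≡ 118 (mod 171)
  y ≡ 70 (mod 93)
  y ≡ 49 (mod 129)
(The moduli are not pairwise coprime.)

gcd(171, 93) = 3 and 3 | (70 − 118), so the pair is consistent; merging gives y ≡ 4906 (mod 5301), where 5301 = lcm(171, 93).
gcd(5301, 129) = 3 and 3 | (49 − 4906), so the pair is consistent; merging gives y ≡ 195742 (mod 227943), where 227943 = lcm(5301, 129).
The solution is unique modulo lcm(171, 93, 129) = 227943.

195742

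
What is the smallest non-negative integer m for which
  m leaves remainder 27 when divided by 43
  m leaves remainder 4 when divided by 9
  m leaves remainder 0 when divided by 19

The moduli are pairwise coprime; N = 43·9·19 = 7353.
N/43 = 171; 171 ≡ 42 (mod 43); 42·42 ≡ 1, so inverse 42.
N/9 = 817; 817 ≡ 7 (mod 9); 7·4 ≡ 1, so inverse 4.
N/19 = 387; 387 ≡ 7 (mod 19); 7·11 ≡ 1, so inverse 11.
m ≡ 27·171·42 + 4·817·4 + 0·387·11 = 206986.
206986 mod 7353 = 1102.

1102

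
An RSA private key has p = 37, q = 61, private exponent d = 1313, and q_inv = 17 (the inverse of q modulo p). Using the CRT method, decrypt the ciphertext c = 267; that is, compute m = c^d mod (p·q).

d_p = d mod (p−1) = 1313 mod 36 = 17; d_q = d mod (q−1) = 53.
m₁ = c^(d_p) mod p: c ≡ 8 (mod 37), and 8^17 mod 37 = 23.
m₂ = c^(d_q) mod q: c ≡ 23 (mod 61), and 23^53 mod 61 = 33.
h = q_inv·(m₁ − m₂) mod p = 17·(23 − 33) mod 37 = 15.
m = m₂ + h·q = 33 + 15·61 = 948.

948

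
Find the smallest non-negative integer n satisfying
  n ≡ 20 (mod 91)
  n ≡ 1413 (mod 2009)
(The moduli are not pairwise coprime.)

gcd(91, 2009) = 7 and 7 | (1413 − 20), so the pair is consistent; merging gives n ≡ 19494 (mod 26117), where 26117 = lcm(91, 2009).
The solution is unique modulo lcm(91, 2009) = 26117.

19494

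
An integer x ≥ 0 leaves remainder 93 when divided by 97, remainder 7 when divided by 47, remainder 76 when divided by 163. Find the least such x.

The moduli are pairwise coprime; N = 97·47·163 = 743117.
N/97 = 7661; 7661 ≡ 95 (mod 97); 95·48 ≡ 1, so inverse 48.
N/47 = 15811; 15811 ≡ 19 (mod 47); 19·5 ≡ 1, so inverse 5.
N/163 = 4559; 4559 ≡ 158 (mod 163); 158·65 ≡ 1, so inverse 65.
x ≡ 93·7661·48 + 7·15811·5 + 76·4559·65 = 57273549.
57273549 mod 743117 = 53540.

53540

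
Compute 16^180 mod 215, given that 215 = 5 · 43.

21

Mod 5: 16 ≡ 1; since 4 | 180, by Fermat 1^180 ≡ 1 (mod 5).
Mod 43: 16 ≡ 16; by Fermat, exponent reduces to 180 mod 42 = 12; 16^12 ≡ 21 (mod 43).
Combine by CRT: x ≡ 1 (mod 5), x ≡ 21 (mod 43) ⇒ x ≡ 21 (mod 215).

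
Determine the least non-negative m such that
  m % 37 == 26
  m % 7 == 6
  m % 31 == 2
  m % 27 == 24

The moduli are pairwise coprime; N = 37·7·31·27 = 216783.
N/37 = 5859; 5859 ≡ 13 (mod 37); 13·20 ≡ 1, so inverse 20.
N/7 = 30969; 30969 ≡ 1 (mod 7), inverse 1.
N/31 = 6993; 6993 ≡ 18 (mod 31); 18·19 ≡ 1, so inverse 19.
N/27 = 8029; 8029 ≡ 10 (mod 27); 10·19 ≡ 1, so inverse 19.
m ≡ 26·5859·20 + 6·30969·1 + 2·6993·19 + 24·8029·19 = 7159452.
7159452 mod 216783 = 5613.

5613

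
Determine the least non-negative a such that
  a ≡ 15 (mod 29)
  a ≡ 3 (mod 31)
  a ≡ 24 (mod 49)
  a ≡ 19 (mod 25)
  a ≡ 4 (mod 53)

The moduli are pairwise coprime; N = 29·31·49·25·53 = 58367575.
N/29 = 2012675; 2012675 ≡ 17 (mod 29); 17·12 ≡ 1, so inverse 12.
N/31 = 1882825; 1882825 ≡ 9 (mod 31); 9·7 ≡ 1, so inverse 7.
N/49 = 1191175; 1191175 ≡ 34 (mod 49); 34·13 ≡ 1, so inverse 13.
N/25 = 2334703; 2334703 ≡ 3 (mod 25); 3·17 ≡ 1, so inverse 17.
N/53 = 1101275; 1101275 ≡ 41 (mod 53); 41·22 ≡ 1, so inverse 22.
a ≡ 15·2012675·12 + 3·1882825·7 + 24·1191175·13 + 19·2334703·17 + 4·1101275·22 = 1624488694.
1624488694 mod 58367575 = 48564169.

48564169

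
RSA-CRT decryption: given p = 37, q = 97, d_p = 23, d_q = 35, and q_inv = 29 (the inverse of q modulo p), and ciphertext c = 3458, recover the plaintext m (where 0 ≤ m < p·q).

m₁ = c^(d_p) mod p: c ≡ 17 (mod 37), and 17^23 mod 37 = 18.
m₂ = c^(d_q) mod q: c ≡ 63 (mod 97), and 63^35 mod 97 = 78.
h = q_inv·(m₁ − m₂) mod p = 29·(18 − 78) mod 37 = 36.
m = m₂ + h·q = 78 + 36·97 = 3570.

3570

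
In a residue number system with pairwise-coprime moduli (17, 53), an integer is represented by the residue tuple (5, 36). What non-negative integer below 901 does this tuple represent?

Combine the congruences pairwise.
From x ≡ 5 (mod 17) write x = 5 + 17t. Substituting into x ≡ 36 (mod 53) gives 17t ≡ 31 (mod 53), and since 17⁻¹ ≡ 25 (mod 53), t ≡ 33. Hence x ≡ 5 + 17·33 = 566 (mod 901).

566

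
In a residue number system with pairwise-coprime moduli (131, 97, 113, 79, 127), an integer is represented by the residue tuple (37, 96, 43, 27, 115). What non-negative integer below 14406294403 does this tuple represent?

From x ≡ 37 (mod 131) write x = 37 + 131t. Substituting into x ≡ 96 (mod 97) gives 131t ≡ 59 (mod 97), and since 34⁻¹ ≡ 20 (mod 97), t ≡ 16. Hence x ≡ 37 + 131·16 = 2133 (mod 12707).
From x ≡ 2133 (mod 12707) write x = 2133 + 12707t. Substituting into x ≡ 43 (mod 113) gives 12707t ≡ 57 (mod 113), and since 51⁻¹ ≡ 82 (mod 113), t ≡ 41. Hence x ≡ 2133 + 12707·41 = 523120 (mod 1435891).
From x ≡ 523120 (mod 1435891) write x = 523120 + 1435891t. Substituting into x ≡ 27 (mod 79) gives 1435891t ≡ 45 (mod 79), and since 66⁻¹ ≡ 6 (mod 79), t ≡ 33. Hence x ≡ 523120 + 1435891·33 = 47907523 (mod 113435389).
From x ≡ 47907523 (mod 113435389) write x = 47907523 + 113435389t. Substituting into x ≡ 115 (mod 127) gives 113435389t ≡ 40 (mod 127), and since 5⁻¹ ≡ 51 (mod 127), t ≡ 8. Hence x ≡ 47907523 + 113435389·8 = 955390635 (mod 14406294403).

955390635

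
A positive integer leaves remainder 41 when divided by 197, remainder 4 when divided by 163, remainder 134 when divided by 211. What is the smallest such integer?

The moduli are pairwise coprime; M = 197·163·211 = 6775421.
M/197 = 34393; 34393 ≡ 115 (mod 197); 115·12 ≡ 1, so inverse 12.
M/163 = 41567; 41567 ≡ 2 (mod 163); 2·82 ≡ 1, so inverse 82.
M/211 = 32111; 32111 ≡ 39 (mod 211); 39·92 ≡ 1, so inverse 92.
n ≡ 41·34393·12 + 4·41567·82 + 134·32111·92 = 426419740.
426419740 mod 6775421 = 6343638.

6343638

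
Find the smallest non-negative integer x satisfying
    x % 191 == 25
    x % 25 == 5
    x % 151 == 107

From x ≡ 25 (mod 191) write x = 25 + 191t. Substituting into x ≡ 5 (mod 25) gives 191t ≡ 5 (mod 25), and since 16⁻¹ ≡ 11 (mod 25), t ≡ 5. Hence x ≡ 25 + 191·5 = 980 (mod 4775).
From x ≡ 980 (mod 4775) write x = 980 + 4775t. Substituting into x ≡ 107 (mod 151) gives 4775t ≡ 33 (mod 151), and since 94⁻¹ ≡ 98 (mod 151), t ≡ 63. Hence x ≡ 980 + 4775·63 = 301805 (mod 721025).

301805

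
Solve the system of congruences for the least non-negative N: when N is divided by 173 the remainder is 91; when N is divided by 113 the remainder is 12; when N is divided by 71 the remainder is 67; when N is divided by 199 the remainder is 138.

124886369

The moduli are pairwise coprime; M = 173·113·71·199 = 276207821.
M/173 = 1596577; 1596577 ≡ 133 (mod 173); 133·160 ≡ 1, so inverse 160.
M/113 = 2444317; 2444317 ≡ 14 (mod 113); 14·105 ≡ 1, so inverse 105.
M/71 = 3890251; 3890251 ≡ 19 (mod 71); 19·15 ≡ 1, so inverse 15.
M/199 = 1387979; 1387979 ≡ 153 (mod 199); 153·186 ≡ 1, so inverse 186.
N ≡ 91·1596577·160 + 12·2444317·105 + 67·3890251·15 + 138·1387979·186 = 65862347767.
65862347767 mod 276207821 = 124886369.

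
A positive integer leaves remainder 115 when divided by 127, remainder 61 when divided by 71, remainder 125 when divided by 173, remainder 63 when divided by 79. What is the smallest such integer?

From m ≡ 115 (mod 127) write m = 115 + 127t. Substituting into m ≡ 61 (mod 71) gives 127t ≡ 17 (mod 71), and since 56⁻¹ ≡ 52 (mod 71), t ≡ 32. Hence m ≡ 115 + 127·32 = 4179 (mod 9017).
From m ≡ 4179 (mod 9017) write m = 4179 + 9017t. Substituting into m ≡ 125 (mod 173) gives 9017t ≡ 98 (mod 173), and since 21⁻¹ ≡ 33 (mod 173), t ≡ 120. Hence m ≡ 4179 + 9017·120 = 1086219 (mod 1559941).
From m ≡ 1086219 (mod 1559941) write m = 1086219 + 1559941t. Substituting into m ≡ 63 (mod 79) gives 1559941t ≡ 15 (mod 79), and since 7⁻¹ ≡ 34 (mod 79), t ≡ 36. Hence m ≡ 1086219 + 1559941·36 = 57244095 (mod 123235339).

57244095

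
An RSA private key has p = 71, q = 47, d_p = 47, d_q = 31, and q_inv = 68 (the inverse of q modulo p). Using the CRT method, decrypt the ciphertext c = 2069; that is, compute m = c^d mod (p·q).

m₁ = c^(d_p) mod p: c ≡ 10 (mod 71), and 10^47 mod 71 = 18.
m₂ = c^(d_q) mod q: c ≡ 1 (mod 47), and 1^31 mod 47 = 1.
h = q_inv·(m₁ − m₂) mod p = 68·(18 − 1) mod 71 = 20.
m = m₂ + h·q = 1 + 20·47 = 941.

941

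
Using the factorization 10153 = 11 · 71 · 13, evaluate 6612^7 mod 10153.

Mod 11: 6612 ≡ 1; 1^7 ≡ 1 (mod 11).
Mod 71: 6612 ≡ 9; 9^7 ≡ 54 (mod 71).
Mod 13: 6612 ≡ 8; 8^7 ≡ 5 (mod 13).
Combine by CRT: x ≡ 1 (mod 11), x ≡ 54 (mod 71), x ≡ 5 (mod 13) ⇒ x ≡ 551 (mod 10153).

551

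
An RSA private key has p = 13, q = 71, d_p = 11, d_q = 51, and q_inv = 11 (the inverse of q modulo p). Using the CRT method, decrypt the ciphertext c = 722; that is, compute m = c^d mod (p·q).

m₁ = c^(d_p) mod p: c ≡ 7 (mod 13), and 7^11 mod 13 = 2.
m₂ = c^(d_q) mod q: c ≡ 12 (mod 71), and 12^51 mod 71 = 43.
h = q_inv·(m₁ − m₂) mod p = 11·(2 − 43) mod 13 = 4.
m = m₂ + h·q = 43 + 4·71 = 327.

327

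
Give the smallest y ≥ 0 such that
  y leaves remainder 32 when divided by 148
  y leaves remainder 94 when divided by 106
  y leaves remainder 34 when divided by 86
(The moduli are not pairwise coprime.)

118284

gcd(148, 106) = 2 and 2 | (94 − 32), so the pair is consistent; merging gives y ≡ 624 (mod 7844), where 7844 = lcm(148, 106).
gcd(7844, 86) = 2 and 2 | (34 − 624), so the pair is consistent; merging gives y ≡ 118284 (mod 337292), where 337292 = lcm(7844, 86).
The solution is unique modulo lcm(148, 106, 86) = 337292.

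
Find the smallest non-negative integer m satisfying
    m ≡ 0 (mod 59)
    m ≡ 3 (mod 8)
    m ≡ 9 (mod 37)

10443

The moduli are pairwise coprime; N = 59·8·37 = 17464.
N/59 = 296; 296 ≡ 1 (mod 59), inverse 1.
N/8 = 2183; 2183 ≡ 7 (mod 8); 7·7 ≡ 1, so inverse 7.
N/37 = 472; 472 ≡ 28 (mod 37); 28·4 ≡ 1, so inverse 4.
m ≡ 0·296·1 + 3·2183·7 + 9·472·4 = 62835.
62835 mod 17464 = 10443.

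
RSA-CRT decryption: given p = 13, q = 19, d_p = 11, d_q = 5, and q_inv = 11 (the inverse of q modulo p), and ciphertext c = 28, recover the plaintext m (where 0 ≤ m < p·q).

111

m₁ = c^(d_p) mod p: c ≡ 2 (mod 13), and 2^11 mod 13 = 7.
m₂ = c^(d_q) mod q: c ≡ 9 (mod 19), and 9^5 mod 19 = 16.
h = q_inv·(m₁ − m₂) mod p = 11·(7 − 16) mod 13 = 5.
m = m₂ + h·q = 16 + 5·19 = 111.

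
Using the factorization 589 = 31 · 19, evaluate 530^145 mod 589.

Mod 31: 530 ≡ 3; by Fermat, exponent reduces to 145 mod 30 = 25; 3^25 ≡ 6 (mod 31).
Mod 19: 530 ≡ 17; by Fermat, exponent reduces to 145 mod 18 = 1; 17^1 ≡ 17 (mod 19).
Combine by CRT: x ≡ 6 (mod 31), x ≡ 17 (mod 19) ⇒ x ≡ 378 (mod 589).

378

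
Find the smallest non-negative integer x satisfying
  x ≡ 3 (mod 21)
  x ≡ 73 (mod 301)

675

gcd(21, 301) = 7 and 7 | (73 − 3), so the pair is consistent; merging gives x ≡ 675 (mod 903), where 903 = lcm(21, 301).
The solution is unique modulo lcm(21, 301) = 903.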